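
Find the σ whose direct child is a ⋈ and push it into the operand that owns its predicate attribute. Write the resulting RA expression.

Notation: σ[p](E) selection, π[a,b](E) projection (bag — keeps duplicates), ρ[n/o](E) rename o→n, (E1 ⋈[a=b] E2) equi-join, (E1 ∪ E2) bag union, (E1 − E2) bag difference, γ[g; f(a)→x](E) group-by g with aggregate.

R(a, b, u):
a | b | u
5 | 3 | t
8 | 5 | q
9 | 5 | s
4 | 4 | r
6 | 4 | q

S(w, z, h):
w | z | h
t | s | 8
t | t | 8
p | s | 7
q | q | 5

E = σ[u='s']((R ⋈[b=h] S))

σ filters on u, owned by the left side.
E' = (σ[u='s'](R) ⋈[b=h] S)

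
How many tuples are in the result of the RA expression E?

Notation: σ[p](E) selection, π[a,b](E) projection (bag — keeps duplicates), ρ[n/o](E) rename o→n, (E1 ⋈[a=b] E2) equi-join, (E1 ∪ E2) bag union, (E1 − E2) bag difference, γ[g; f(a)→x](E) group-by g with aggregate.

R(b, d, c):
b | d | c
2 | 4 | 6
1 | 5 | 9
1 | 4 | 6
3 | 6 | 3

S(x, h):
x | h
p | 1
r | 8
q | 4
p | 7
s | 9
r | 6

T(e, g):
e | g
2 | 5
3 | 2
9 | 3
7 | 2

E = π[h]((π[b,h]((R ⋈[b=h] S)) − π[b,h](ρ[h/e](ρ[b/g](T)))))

Subexpression sizes:
  R → 4
  S → 6
  (R ⋈[b=h] S) → 2
  π[b,h]((R ⋈[b=h] S)) → 2
  T → 4
  ρ[b/g](T) → 4
  ρ[h/e](ρ[b/g](T)) → 4
  π[b,h](ρ[h/e](ρ[b/g](T))) → 4
  (π[b,h]((R ⋈[b=h] S)) − π[b,h](ρ[h/e](ρ[b/g](T)))) → 2
  π[h]((π[b,h]((R ⋈[b=h] S)) − π[b,h](ρ[h/e](ρ[b/g](T))))) → 2

|E| = 2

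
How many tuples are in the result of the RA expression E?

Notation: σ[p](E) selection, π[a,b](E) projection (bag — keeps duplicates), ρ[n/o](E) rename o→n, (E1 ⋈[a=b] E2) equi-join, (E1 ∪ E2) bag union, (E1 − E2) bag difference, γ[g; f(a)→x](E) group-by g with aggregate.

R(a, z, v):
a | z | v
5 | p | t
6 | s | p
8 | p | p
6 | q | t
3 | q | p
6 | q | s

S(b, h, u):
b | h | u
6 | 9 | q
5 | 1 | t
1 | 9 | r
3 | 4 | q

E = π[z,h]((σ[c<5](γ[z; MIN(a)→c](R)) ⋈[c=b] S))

Per-node cardinality:
  R → 6
  γ[z; MIN(a)→c](R) → 3
  σ[c<5](γ[z; MIN(a)→c](R)) → 1
  S → 4
  (σ[c<5](γ[z; MIN(a)→c](R)) ⋈[c=b] S) → 1
  π[z,h]((σ[c<5](γ[z; MIN(a)→c](R)) ⋈[c=b] S)) → 1

|E| = 1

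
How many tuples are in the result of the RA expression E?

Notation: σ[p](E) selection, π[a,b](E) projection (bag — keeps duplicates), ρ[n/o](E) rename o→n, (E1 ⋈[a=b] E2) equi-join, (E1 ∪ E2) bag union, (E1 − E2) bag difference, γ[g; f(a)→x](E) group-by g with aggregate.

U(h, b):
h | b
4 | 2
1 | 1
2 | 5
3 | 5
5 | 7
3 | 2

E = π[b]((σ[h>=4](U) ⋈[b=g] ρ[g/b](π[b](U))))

Per-node cardinality:
  U → 6
  σ[h>=4](U) → 2
  U → 6
  π[b](U) → 6
  ρ[g/b](π[b](U)) → 6
  (σ[h>=4](U) ⋈[b=g] ρ[g/b](π[b](U))) → 3
  π[b]((σ[h>=4](U) ⋈[b=g] ρ[g/b](π[b](U)))) → 3

|E| = 3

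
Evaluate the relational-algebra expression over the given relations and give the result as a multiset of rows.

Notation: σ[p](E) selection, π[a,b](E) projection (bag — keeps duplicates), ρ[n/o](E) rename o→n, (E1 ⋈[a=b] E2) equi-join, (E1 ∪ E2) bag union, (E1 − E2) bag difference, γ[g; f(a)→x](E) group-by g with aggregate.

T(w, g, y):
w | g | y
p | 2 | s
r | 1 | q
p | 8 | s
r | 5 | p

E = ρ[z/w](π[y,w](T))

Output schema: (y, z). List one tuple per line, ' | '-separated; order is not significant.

Subexpression sizes:
  T → 4
  π[y,w](T) → 4
  ρ[z/w](π[y,w](T)) → 4

== RESULT ==
y | z
p | r
q | r
s | p
s | p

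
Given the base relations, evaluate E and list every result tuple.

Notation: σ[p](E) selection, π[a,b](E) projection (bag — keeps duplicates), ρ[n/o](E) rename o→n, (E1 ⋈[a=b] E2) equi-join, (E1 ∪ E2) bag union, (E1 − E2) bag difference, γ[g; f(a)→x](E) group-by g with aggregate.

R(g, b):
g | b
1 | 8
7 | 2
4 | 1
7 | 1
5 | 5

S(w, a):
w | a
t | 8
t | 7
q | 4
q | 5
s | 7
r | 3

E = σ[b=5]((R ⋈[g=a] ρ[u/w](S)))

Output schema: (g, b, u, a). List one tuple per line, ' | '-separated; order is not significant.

Row counts bottom-up:
  R → 5
  S → 6
  ρ[u/w](S) → 6
  (R ⋈[g=a] ρ[u/w](S)) → 6
  σ[b=5]((R ⋈[g=a] ρ[u/w](S))) → 1

== RESULT ==
g | b | u | a
5 | 5 | q | 5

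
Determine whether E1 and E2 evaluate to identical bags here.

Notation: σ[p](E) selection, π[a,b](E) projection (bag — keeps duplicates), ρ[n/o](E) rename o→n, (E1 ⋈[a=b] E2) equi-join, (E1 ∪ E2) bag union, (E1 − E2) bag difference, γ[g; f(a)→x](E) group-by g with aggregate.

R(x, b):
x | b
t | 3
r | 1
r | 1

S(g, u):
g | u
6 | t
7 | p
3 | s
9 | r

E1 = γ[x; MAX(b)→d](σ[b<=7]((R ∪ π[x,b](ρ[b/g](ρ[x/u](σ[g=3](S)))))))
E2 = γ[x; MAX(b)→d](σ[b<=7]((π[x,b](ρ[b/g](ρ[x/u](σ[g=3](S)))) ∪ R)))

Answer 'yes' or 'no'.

E1 stepwise |·|:
  R → 3
  S → 4
  σ[g=3](S) → 1
  ρ[x/u](σ[g=3](S)) → 1
  ρ[b/g](ρ[x/u](σ[g=3](S))) → 1
  π[x,b](ρ[b/g](ρ[x/u](σ[g=3](S)))) → 1
  (R ∪ π[x,b](ρ[b/g](ρ[x/u](σ[g=3](S))))) → 4
  σ[b<=7]((R ∪ π[x,b](ρ[b/g](ρ[x/u](σ[g=3](S)))))) → 4
  γ[x; MAX(b)→d](σ[b<=7]((R ∪ π[x,b](ρ[b/g](ρ[x/u](σ[g=3](S))))))) → 3
E2 stepwise |·|:
  S → 4
  σ[g=3](S) → 1
  ρ[x/u](σ[g=3](S)) → 1
  ρ[b/g](ρ[x/u](σ[g=3](S))) → 1
  π[x,b](ρ[b/g](ρ[x/u](σ[g=3](S)))) → 1
  R → 3
  (π[x,b](ρ[b/g](ρ[x/u](σ[g=3](S)))) ∪ R) → 4
  σ[b<=7]((π[x,b](ρ[b/g](ρ[x/u](σ[g=3](S)))) ∪ R)) → 4
  γ[x; MAX(b)→d](σ[b<=7]((π[x,b](ρ[b/g](ρ[x/u](σ[g=3](S)))) ∪ R))) → 3

E1 and E2 produce the same multiset:
x | d
r | 1
s | 3
t | 3

yes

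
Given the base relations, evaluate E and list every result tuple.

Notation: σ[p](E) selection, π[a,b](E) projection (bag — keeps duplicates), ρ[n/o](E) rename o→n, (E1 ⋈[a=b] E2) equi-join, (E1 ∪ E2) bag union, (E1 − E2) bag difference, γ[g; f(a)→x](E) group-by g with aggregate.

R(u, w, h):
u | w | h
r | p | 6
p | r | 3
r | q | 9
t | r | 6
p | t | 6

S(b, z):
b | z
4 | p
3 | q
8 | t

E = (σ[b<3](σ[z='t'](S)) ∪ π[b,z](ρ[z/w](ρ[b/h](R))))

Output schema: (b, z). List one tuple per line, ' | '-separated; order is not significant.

Subexpression sizes:
  S → 3
  σ[z='t'](S) → 1
  σ[b<3](σ[z='t'](S)) → 0
  R → 5
  ρ[b/h](R) → 5
  ρ[z/w](ρ[b/h](R)) → 5
  π[b,z](ρ[z/w](ρ[b/h](R))) → 5
  (σ[b<3](σ[z='t'](S)) ∪ π[b,z](ρ[z/w](ρ[b/h](R)))) → 5

== RESULT ==
b | z
3 | r
6 | p
6 | r
6 | t
9 | q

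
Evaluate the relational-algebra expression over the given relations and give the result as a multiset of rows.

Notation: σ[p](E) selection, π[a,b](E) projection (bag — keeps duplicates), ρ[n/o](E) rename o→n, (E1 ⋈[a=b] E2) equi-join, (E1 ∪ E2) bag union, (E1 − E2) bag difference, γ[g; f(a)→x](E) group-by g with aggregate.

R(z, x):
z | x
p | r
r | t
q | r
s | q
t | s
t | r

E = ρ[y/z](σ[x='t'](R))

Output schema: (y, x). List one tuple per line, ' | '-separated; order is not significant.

Subexpression sizes:
  R → 6
  σ[x='t'](R) → 1
  ρ[y/z](σ[x='t'](R)) → 1

== RESULT ==
y | x
r | t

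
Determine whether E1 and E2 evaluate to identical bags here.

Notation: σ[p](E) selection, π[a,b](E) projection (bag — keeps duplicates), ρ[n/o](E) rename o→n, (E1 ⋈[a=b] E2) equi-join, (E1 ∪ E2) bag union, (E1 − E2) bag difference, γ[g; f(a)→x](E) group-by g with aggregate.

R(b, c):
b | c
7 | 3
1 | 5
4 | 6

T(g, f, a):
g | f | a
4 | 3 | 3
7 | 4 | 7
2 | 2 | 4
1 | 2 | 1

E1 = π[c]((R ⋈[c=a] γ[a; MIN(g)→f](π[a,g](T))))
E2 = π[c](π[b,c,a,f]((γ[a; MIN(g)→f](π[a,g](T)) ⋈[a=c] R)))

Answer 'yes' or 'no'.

E1 per-node cardinality:
  R → 3
  T → 4
  π[a,g](T) → 4
  γ[a; MIN(g)→f](π[a,g](T)) → 4
  (R ⋈[c=a] γ[a; MIN(g)→f](π[a,g](T))) → 1
  π[c]((R ⋈[c=a] γ[a; MIN(g)→f](π[a,g](T)))) → 1
E2 per-node cardinality:
  T → 4
  π[a,g](T) → 4
  γ[a; MIN(g)→f](π[a,g](T)) → 4
  R → 3
  (γ[a; MIN(g)→f](π[a,g](T)) ⋈[a=c] R) → 1
  π[b,c,a,f]((γ[a; MIN(g)→f](π[a,g](T)) ⋈[a=c] R)) → 1
  π[c](π[b,c,a,f]((γ[a; MIN(g)→f](π[a,g](T)) ⋈[a=c] R))) → 1

E1 and E2 produce the same multiset:
c
3

yes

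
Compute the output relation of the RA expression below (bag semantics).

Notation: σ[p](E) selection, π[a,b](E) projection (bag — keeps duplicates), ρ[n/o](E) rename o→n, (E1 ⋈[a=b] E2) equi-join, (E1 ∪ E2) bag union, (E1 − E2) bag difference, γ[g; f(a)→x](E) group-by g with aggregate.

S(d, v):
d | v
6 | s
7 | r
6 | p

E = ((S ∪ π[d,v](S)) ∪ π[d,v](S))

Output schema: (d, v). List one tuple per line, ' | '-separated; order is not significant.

Row counts bottom-up:
  S → 3
  S → 3
  π[d,v](S) → 3
  (S ∪ π[d,v](S)) → 6
  S → 3
  π[d,v](S) → 3
  ((S ∪ π[d,v](S)) ∪ π[d,v](S)) → 9

== RESULT ==
d | v
6 | p
6 | p
6 | p
6 | s
6 | s
6 | s
7 | r
7 | r
7 | r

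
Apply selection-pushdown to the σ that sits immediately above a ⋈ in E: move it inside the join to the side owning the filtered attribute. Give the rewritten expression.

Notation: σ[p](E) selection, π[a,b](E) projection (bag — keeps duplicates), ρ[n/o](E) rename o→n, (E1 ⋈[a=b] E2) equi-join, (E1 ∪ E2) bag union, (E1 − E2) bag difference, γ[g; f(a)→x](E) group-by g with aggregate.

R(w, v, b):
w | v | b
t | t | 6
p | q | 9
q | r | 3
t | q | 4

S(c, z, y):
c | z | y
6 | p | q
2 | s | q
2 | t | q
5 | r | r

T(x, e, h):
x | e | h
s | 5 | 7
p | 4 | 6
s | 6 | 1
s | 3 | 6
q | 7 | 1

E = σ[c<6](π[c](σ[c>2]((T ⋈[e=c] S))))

σ filters on c, owned by the right side.
E' = σ[c<6](π[c]((T ⋈[e=c] σ[c>2](S))))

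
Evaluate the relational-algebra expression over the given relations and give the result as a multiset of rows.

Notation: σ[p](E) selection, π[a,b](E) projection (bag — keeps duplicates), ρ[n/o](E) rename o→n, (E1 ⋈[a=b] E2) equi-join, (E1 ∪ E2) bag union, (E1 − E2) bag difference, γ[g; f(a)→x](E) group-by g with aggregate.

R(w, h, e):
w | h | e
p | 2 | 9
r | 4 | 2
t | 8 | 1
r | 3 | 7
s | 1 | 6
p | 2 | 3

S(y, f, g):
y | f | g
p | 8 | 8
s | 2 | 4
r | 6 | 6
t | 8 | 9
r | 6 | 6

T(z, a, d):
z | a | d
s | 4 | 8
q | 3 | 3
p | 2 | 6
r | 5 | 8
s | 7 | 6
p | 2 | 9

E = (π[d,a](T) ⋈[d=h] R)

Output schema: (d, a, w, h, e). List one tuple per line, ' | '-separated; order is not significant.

Stepwise |·|:
  T → 6
  π[d,a](T) → 6
  R → 6
  (π[d,a](T) ⋈[d=h] R) → 3

== RESULT ==
d | a | w | h | e
3 | 3 | r | 3 | 7
8 | 4 | t | 8 | 1
8 | 5 | t | 8 | 1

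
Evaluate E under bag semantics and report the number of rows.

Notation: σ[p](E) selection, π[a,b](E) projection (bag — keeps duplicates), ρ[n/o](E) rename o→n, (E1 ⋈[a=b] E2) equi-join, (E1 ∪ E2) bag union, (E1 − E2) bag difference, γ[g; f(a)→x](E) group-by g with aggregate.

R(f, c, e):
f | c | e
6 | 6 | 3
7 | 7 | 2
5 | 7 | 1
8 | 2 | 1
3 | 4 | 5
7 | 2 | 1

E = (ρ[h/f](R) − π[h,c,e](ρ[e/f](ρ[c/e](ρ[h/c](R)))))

Row counts bottom-up:
  R → 6
  ρ[h/f](R) → 6
  R → 6
  ρ[h/c](R) → 6
  ρ[c/e](ρ[h/c](R)) → 6
  ρ[e/f](ρ[c/e](ρ[h/c](R))) → 6
  π[h,c,e](ρ[e/f](ρ[c/e](ρ[h/c](R)))) → 6
  (ρ[h/f](R) − π[h,c,e](ρ[e/f](ρ[c/e](ρ[h/c](R))))) → 6

|E| = 6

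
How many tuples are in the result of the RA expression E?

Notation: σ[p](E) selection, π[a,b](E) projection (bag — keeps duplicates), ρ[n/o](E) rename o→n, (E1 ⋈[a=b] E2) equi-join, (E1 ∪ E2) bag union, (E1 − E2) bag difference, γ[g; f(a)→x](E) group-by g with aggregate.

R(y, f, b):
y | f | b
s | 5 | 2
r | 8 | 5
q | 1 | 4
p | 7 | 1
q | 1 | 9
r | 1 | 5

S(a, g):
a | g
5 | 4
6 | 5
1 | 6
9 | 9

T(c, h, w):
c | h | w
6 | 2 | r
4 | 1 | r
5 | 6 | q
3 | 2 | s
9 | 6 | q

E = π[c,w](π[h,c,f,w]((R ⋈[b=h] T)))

Subexpression sizes:
  R → 6
  T → 5
  (R ⋈[b=h] T) → 3
  π[h,c,f,w]((R ⋈[b=h] T)) → 3
  π[c,w](π[h,c,f,w]((R ⋈[b=h] T))) → 3

|E| = 3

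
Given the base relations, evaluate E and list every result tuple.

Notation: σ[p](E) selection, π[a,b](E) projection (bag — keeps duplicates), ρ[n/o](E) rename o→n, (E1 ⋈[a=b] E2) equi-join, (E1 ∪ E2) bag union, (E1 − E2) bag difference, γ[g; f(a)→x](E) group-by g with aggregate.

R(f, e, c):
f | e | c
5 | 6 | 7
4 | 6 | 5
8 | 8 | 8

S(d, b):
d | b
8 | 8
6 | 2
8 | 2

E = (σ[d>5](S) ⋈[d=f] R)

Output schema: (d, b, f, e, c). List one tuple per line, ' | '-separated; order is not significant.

Per-node cardinality:
  S → 3
  σ[d>5](S) → 3
  R → 3
  (σ[d>5](S) ⋈[d=f] R) → 2

== RESULT ==
d | b | f | e | c
8 | 2 | 8 | 8 | 8
8 | 8 | 8 | 8 | 8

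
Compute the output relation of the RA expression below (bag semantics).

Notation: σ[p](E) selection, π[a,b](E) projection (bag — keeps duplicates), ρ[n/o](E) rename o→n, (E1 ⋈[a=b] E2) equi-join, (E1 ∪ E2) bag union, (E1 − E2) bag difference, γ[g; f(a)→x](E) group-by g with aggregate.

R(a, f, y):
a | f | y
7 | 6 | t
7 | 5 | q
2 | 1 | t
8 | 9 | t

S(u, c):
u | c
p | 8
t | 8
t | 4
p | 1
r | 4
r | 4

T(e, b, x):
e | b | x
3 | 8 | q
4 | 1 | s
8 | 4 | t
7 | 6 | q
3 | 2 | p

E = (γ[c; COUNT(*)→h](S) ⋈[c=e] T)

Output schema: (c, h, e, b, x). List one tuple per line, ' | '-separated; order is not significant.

Stepwise |·|:
  S → 6
  γ[c; COUNT(*)→h](S) → 3
  T → 5
  (γ[c; COUNT(*)→h](S) ⋈[c=e] T) → 2

== RESULT ==
c | h | e | b | x
4 | 3 | 4 | 1 | s
8 | 2 | 8 | 4 | t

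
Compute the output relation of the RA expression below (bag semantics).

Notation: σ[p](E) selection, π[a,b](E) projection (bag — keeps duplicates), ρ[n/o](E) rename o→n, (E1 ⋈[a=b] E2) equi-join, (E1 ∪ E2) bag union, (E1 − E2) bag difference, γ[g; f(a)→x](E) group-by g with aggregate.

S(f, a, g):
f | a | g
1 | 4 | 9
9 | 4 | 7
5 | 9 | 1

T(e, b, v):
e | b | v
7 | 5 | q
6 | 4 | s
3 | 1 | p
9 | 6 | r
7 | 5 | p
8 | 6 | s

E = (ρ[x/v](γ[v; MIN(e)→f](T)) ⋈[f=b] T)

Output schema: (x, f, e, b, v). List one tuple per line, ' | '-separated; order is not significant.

Row counts bottom-up:
  T → 6
  γ[v; MIN(e)→f](T) → 4
  ρ[x/v](γ[v; MIN(e)→f](T)) → 4
  T → 6
  (ρ[x/v](γ[v; MIN(e)→f](T)) ⋈[f=b] T) → 2

== RESULT ==
x | f | e | b | v
s | 6 | 8 | 6 | s
s | 6 | 9 | 6 | r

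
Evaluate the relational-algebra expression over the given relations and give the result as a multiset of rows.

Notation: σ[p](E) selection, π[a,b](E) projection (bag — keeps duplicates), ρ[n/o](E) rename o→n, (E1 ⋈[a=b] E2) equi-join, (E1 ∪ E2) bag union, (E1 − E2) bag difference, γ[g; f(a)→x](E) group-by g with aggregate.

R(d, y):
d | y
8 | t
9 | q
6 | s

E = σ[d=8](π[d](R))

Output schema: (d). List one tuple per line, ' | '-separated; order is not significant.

Stepwise |·|:
  R → 3
  π[d](R) → 3
  σ[d=8](π[d](R)) → 1

== RESULT ==
d
8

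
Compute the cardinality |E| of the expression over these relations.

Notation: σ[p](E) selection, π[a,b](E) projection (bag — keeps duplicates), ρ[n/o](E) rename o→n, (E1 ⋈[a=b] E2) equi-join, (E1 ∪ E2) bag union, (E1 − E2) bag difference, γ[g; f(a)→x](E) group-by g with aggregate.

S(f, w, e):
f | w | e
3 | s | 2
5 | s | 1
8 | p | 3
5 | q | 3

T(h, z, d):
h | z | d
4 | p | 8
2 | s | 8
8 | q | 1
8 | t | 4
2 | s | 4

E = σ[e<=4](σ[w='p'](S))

Subexpression sizes:
  S → 4
  σ[w='p'](S) → 1
  σ[e<=4](σ[w='p'](S)) → 1

|E| = 1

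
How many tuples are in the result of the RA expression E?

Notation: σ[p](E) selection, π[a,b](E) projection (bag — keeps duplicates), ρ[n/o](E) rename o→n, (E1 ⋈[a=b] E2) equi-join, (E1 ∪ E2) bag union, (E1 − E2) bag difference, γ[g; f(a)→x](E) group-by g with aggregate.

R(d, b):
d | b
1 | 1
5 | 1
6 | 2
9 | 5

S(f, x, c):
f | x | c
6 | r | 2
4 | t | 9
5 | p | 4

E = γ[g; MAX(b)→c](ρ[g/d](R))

Row counts bottom-up:
  R → 4
  ρ[g/d](R) → 4
  γ[g; MAX(b)→c](ρ[g/d](R)) → 4

|E| = 4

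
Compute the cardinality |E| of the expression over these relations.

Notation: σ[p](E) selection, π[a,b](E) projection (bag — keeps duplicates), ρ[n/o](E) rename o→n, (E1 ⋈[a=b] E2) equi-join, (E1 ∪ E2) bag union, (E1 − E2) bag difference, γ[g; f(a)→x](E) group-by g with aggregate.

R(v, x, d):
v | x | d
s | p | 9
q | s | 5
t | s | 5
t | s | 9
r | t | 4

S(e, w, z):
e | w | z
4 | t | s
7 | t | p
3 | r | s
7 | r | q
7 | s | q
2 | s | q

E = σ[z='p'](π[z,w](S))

Row counts bottom-up:
  S → 6
  π[z,w](S) → 6
  σ[z='p'](π[z,w](S)) → 1

|E| = 1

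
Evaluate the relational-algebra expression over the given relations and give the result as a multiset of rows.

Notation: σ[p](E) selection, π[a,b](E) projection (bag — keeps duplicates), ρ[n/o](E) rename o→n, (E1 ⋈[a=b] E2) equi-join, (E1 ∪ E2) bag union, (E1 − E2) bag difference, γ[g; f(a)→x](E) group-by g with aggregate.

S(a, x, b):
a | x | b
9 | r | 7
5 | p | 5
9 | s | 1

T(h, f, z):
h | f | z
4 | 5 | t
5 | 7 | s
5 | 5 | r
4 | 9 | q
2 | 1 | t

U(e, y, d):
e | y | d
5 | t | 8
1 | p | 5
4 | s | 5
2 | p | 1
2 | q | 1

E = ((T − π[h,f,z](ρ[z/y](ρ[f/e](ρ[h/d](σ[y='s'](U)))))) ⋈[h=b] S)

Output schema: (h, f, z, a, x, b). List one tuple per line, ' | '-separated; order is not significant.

Per-node cardinality:
  T → 5
  U → 5
  σ[y='s'](U) → 1
  ρ[h/d](σ[y='s'](U)) → 1
  ρ[f/e](ρ[h/d](σ[y='s'](U))) → 1
  ρ[z/y](ρ[f/e](ρ[h/d](σ[y='s'](U)))) → 1
  π[h,f,z](ρ[z/y](ρ[f/e](ρ[h/d](σ[y='s'](U))))) → 1
  (T − π[h,f,z](ρ[z/y](ρ[f/e](ρ[h/d](σ[y='s'](U)))))) → 5
  S → 3
  ((T − π[h,f,z](ρ[z/y](ρ[f/e](ρ[h/d](σ[y='s'](U)))))) ⋈[h=b] S) → 2

== RESULT ==
h | f | z | a | x | b
5 | 5 | r | 5 | p | 5
5 | 7 | s | 5 | p | 5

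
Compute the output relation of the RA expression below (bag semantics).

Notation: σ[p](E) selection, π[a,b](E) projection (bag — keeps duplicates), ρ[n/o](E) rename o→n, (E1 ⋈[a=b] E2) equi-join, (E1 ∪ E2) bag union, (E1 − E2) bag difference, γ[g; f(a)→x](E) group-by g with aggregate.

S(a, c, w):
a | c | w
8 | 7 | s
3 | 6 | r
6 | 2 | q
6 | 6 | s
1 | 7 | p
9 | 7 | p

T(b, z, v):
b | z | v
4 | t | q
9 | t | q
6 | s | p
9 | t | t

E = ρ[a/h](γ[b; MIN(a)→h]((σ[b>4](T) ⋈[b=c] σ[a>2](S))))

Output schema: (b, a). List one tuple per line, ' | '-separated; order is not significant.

Row counts bottom-up:
  T → 4
  σ[b>4](T) → 3
  S → 6
  σ[a>2](S) → 5
  (σ[b>4](T) ⋈[b=c] σ[a>2](S)) → 2
  γ[b; MIN(a)→h]((σ[b>4](T) ⋈[b=c] σ[a>2](S))) → 1
  ρ[a/h](γ[b; MIN(a)→h]((σ[b>4](T) ⋈[b=c] σ[a>2](S)))) → 1

== RESULT ==
b | a
6 | 3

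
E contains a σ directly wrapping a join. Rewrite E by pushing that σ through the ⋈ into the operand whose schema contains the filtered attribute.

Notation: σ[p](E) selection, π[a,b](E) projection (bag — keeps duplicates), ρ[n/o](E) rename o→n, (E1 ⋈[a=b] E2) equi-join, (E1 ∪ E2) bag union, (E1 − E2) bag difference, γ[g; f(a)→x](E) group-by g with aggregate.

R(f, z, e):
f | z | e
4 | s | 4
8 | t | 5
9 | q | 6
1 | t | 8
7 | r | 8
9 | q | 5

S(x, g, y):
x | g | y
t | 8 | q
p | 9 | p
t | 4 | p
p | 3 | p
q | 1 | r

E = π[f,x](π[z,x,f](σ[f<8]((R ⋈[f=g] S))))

σ filters on f, owned by the left side.
E' = π[f,x](π[z,x,f]((σ[f<8](R) ⋈[f=g] S)))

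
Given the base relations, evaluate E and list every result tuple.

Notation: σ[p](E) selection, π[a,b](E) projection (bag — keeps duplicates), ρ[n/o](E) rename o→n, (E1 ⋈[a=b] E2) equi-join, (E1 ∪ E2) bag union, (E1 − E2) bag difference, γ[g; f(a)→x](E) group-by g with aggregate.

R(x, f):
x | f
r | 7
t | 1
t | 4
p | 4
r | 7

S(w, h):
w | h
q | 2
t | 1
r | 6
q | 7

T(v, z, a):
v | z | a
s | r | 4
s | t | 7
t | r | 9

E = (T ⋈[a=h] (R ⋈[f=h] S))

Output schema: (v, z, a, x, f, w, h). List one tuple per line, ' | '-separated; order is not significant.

Per-node cardinality:
  T → 3
  R → 5
  S → 4
  (R ⋈[f=h] S) → 3
  (T ⋈[a=h] (R ⋈[f=h] S)) → 2

== RESULT ==
v | z | a | x | f | w | h
s | t | 7 | r | 7 | q | 7
s | t | 7 | r | 7 | q | 7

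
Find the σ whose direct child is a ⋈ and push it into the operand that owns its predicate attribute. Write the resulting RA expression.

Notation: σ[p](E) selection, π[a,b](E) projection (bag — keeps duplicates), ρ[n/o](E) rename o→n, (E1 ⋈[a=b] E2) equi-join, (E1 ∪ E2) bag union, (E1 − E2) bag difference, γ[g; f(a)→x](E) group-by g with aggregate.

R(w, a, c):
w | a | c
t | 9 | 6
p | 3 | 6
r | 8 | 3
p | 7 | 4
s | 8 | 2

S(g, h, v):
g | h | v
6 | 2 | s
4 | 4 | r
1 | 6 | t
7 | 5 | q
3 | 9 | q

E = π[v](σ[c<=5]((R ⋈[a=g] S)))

σ filters on c, owned by the left side.
E' = π[v]((σ[c<=5](R) ⋈[a=g] S))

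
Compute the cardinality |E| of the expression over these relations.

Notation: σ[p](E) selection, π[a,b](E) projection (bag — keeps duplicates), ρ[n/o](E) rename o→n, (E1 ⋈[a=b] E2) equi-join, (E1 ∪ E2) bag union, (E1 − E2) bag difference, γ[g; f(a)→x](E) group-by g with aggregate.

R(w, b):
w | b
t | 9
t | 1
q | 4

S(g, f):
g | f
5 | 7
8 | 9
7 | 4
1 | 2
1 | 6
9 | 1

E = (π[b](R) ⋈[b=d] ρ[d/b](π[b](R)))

Per-node cardinality:
  R → 3
  π[b](R) → 3
  R → 3
  π[b](R) → 3
  ρ[d/b](π[b](R)) → 3
  (π[b](R) ⋈[b=d] ρ[d/b](π[b](R))) → 3

|E| = 3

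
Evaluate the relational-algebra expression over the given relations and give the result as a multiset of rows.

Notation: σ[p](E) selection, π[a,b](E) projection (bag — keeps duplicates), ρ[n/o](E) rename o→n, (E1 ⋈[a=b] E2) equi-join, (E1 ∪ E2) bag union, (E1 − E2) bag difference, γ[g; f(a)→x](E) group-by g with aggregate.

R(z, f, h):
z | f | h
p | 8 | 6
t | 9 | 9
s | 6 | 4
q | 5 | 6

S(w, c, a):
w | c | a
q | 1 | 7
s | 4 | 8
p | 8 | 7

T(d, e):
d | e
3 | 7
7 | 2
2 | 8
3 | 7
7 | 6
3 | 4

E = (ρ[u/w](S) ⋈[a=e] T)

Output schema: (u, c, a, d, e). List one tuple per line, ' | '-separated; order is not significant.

Subexpression sizes:
  S → 3
  ρ[u/w](S) → 3
  T → 6
  (ρ[u/w](S) ⋈[a=e] T) → 5

== RESULT ==
u | c | a | d | e
p | 8 | 7 | 3 | 7
p | 8 | 7 | 3 | 7
q | 1 | 7 | 3 | 7
q | 1 | 7 | 3 | 7
s | 4 | 8 | 2 | 8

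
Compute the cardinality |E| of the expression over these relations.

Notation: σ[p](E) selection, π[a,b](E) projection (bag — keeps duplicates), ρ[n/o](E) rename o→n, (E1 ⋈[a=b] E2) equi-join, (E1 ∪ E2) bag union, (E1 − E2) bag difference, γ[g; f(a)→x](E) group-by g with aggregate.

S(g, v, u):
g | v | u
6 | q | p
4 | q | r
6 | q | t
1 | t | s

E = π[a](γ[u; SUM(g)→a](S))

Subexpression sizes:
  S → 4
  γ[u; SUM(g)→a](S) → 4
  π[a](γ[u; SUM(g)→a](S)) → 4

|E| = 4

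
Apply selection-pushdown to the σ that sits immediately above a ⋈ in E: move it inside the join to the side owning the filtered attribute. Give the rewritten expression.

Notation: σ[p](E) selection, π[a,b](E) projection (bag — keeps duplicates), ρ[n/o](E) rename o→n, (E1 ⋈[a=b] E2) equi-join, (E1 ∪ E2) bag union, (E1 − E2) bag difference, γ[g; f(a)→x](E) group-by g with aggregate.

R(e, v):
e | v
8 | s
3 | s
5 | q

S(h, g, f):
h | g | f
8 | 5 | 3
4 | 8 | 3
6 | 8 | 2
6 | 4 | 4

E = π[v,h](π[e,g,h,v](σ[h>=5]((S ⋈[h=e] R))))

σ filters on h, owned by the left side.
E' = π[v,h](π[e,g,h,v]((σ[h>=5](S) ⋈[h=e] R)))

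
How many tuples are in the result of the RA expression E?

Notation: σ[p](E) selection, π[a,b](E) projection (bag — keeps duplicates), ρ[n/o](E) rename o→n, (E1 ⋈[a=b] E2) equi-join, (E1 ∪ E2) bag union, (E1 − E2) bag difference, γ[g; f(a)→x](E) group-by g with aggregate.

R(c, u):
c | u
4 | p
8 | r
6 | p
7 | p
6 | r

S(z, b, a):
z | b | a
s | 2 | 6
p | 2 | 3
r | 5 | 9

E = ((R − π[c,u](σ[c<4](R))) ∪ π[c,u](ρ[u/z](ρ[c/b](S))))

Stepwise |·|:
  R → 5
  R → 5
  σ[c<4](R) → 0
  π[c,u](σ[c<4](R)) → 0
  (R − π[c,u](σ[c<4](R))) → 5
  S → 3
  ρ[c/b](S) → 3
  ρ[u/z](ρ[c/b](S)) → 3
  π[c,u](ρ[u/z](ρ[c/b](S))) → 3
  ((R − π[c,u](σ[c<4](R))) ∪ π[c,u](ρ[u/z](ρ[c/b](S)))) → 8

|E| = 8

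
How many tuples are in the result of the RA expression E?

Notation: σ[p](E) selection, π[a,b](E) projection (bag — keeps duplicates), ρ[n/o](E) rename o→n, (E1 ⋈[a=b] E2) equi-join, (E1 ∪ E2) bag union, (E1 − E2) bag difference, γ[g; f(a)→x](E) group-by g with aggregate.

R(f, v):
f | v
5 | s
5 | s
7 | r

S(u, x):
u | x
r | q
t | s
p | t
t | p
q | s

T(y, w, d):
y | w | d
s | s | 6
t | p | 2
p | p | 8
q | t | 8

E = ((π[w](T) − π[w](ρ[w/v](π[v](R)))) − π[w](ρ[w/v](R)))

Row counts bottom-up:
  T → 4
  π[w](T) → 4
  R → 3
  π[v](R) → 3
  ρ[w/v](π[v](R)) → 3
  π[w](ρ[w/v](π[v](R))) → 3
  (π[w](T) − π[w](ρ[w/v](π[v](R)))) → 3
  R → 3
  ρ[w/v](R) → 3
  π[w](ρ[w/v](R)) → 3
  ((π[w](T) − π[w](ρ[w/v](π[v](R)))) − π[w](ρ[w/v](R))) → 3

|E| = 3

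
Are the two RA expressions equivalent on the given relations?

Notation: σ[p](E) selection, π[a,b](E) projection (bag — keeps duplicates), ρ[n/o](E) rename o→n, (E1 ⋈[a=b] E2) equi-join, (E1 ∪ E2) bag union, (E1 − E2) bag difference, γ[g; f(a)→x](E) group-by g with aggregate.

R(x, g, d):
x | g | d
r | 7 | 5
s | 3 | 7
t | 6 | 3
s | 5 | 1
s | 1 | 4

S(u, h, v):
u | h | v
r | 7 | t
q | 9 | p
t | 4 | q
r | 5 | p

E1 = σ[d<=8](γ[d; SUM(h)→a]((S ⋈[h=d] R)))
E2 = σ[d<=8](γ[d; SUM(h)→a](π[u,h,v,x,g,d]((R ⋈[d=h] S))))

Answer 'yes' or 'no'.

E1 row counts bottom-up:
  S → 4
  R → 5
  (S ⋈[h=d] R) → 3
  γ[d; SUM(h)→a]((S ⋈[h=d] R)) → 3
  σ[d<=8](γ[d; SUM(h)→a]((S ⋈[h=d] R))) → 3
E2 row counts bottom-up:
  R → 5
  S → 4
  (R ⋈[d=h] S) → 3
  π[u,h,v,x,g,d]((R ⋈[d=h] S)) → 3
  γ[d; SUM(h)→a](π[u,h,v,x,g,d]((R ⋈[d=h] S))) → 3
  σ[d<=8](γ[d; SUM(h)→a](π[u,h,v,x,g,d]((R ⋈[d=h] S)))) → 3

E1 and E2 produce the same multiset:
d | a
4 | 4
5 | 5
7 | 7

yes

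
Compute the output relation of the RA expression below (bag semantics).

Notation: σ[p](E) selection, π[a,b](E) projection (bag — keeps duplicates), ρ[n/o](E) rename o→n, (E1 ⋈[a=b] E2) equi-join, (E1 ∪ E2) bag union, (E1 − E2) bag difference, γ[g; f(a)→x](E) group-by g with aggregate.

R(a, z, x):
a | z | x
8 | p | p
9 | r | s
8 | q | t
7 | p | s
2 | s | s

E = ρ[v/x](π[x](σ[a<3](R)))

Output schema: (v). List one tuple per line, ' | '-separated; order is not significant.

Subexpression sizes:
  R → 5
  σ[a<3](R) → 1
  π[x](σ[a<3](R)) → 1
  ρ[v/x](π[x](σ[a<3](R))) → 1

== RESULT ==
v
s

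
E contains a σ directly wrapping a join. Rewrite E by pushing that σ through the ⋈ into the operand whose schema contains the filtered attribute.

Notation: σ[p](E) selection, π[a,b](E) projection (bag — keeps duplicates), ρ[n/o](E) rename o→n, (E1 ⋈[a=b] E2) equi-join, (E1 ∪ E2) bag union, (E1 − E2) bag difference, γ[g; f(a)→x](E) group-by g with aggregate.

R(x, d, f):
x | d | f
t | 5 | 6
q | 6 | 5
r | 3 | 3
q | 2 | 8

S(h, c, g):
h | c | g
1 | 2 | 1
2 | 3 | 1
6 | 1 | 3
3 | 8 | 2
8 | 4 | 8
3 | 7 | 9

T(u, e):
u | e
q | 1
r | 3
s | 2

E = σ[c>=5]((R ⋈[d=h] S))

σ filters on c, owned by the right side.
E' = (R ⋈[d=h] σ[c>=5](S))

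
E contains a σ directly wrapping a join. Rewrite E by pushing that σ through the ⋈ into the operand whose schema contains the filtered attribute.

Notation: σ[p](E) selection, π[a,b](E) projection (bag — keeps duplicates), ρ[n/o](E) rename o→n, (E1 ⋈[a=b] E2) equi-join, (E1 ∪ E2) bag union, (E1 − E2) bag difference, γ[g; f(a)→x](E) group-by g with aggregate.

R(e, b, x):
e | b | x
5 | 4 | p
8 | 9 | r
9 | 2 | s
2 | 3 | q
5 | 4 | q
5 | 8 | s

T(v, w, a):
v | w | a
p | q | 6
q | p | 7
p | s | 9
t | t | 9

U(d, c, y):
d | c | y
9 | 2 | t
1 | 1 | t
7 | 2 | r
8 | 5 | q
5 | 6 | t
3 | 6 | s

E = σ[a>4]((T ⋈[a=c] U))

σ filters on a, owned by the left side.
E' = (σ[a>4](T) ⋈[a=c] U)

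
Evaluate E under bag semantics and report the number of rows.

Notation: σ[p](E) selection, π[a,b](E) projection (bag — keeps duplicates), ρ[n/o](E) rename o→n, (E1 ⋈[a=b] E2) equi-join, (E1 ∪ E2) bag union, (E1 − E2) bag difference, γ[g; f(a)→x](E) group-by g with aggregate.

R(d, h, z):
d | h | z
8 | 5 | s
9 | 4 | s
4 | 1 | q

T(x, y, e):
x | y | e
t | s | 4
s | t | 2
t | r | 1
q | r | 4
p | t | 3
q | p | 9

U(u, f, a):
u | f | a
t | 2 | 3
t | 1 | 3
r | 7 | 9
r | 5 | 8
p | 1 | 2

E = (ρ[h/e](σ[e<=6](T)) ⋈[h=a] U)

Per-node cardinality:
  T → 6
  σ[e<=6](T) → 5
  ρ[h/e](σ[e<=6](T)) → 5
  U → 5
  (ρ[h/e](σ[e<=6](T)) ⋈[h=a] U) → 3

|E| = 3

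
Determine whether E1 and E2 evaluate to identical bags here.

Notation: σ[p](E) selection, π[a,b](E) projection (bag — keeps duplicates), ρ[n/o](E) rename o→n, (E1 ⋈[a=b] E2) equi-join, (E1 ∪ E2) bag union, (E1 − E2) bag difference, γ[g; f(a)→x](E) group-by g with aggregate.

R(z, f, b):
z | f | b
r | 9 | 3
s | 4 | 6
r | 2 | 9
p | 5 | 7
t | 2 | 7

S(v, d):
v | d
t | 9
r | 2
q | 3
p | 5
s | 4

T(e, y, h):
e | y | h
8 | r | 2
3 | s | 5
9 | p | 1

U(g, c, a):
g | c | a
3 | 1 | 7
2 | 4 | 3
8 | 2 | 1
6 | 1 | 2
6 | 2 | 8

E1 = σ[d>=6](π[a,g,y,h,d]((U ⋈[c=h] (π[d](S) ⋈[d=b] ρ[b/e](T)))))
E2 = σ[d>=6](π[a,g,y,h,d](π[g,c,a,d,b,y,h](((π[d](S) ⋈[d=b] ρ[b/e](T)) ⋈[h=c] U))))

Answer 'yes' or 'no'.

E1 row counts bottom-up:
  U → 5
  S → 5
  π[d](S) → 5
  T → 3
  ρ[b/e](T) → 3
  (π[d](S) ⋈[d=b] ρ[b/e](T)) → 2
  (U ⋈[c=h] (π[d](S) ⋈[d=b] ρ[b/e](T))) → 2
  π[a,g,y,h,d]((U ⋈[c=h] (π[d](S) ⋈[d=b] ρ[b/e](T)))) → 2
  σ[d>=6](π[a,g,y,h,d]((U ⋈[c=h] (π[d](S) ⋈[d=b] ρ[b/e](T))))) → 2
E2 row counts bottom-up:
  S → 5
  π[d](S) → 5
  T → 3
  ρ[b/e](T) → 3
  (π[d](S) ⋈[d=b] ρ[b/e](T)) → 2
  U → 5
  ((π[d](S) ⋈[d=b] ρ[b/e](T)) ⋈[h=c] U) → 2
  π[g,c,a,d,b,y,h](((π[d](S) ⋈[d=b] ρ[b/e](T)) ⋈[h=c] U)) → 2
  π[a,g,y,h,d](π[g,c,a,d,b,y,h](((π[d](S) ⋈[d=b] ρ[b/e](T)) ⋈[h=c] U))) → 2
  σ[d>=6](π[a,g,y,h,d](π[g,c,a,d,b,y,h](((π[d](S) ⋈[d=b] ρ[b/e](T)) ⋈[h=c] U)))) → 2

E1 and E2 produce the same multiset:
a | g | y | h | d
2 | 6 | p | 1 | 9
7 | 3 | p | 1 | 9

yes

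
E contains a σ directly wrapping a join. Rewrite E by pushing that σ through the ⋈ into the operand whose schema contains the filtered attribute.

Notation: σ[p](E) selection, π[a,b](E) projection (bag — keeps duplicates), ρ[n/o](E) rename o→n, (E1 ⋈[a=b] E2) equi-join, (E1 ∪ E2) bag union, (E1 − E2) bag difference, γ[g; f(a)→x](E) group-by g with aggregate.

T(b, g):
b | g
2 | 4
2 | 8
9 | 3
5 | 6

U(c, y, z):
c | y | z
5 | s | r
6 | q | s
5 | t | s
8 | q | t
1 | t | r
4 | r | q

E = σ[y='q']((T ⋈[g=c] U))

σ filters on y, owned by the right side.
E' = (T ⋈[g=c] σ[y='q'](U))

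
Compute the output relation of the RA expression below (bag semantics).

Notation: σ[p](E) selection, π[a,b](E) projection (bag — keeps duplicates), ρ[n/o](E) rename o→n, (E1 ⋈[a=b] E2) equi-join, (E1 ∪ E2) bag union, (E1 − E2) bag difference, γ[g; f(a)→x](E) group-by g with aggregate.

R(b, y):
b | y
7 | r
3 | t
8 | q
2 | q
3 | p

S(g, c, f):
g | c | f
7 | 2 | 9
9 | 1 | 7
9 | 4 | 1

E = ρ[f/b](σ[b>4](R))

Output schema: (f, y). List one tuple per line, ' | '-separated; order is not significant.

Stepwise |·|:
  R → 5
  σ[b>4](R) → 2
  ρ[f/b](σ[b>4](R)) → 2

== RESULT ==
f | y
7 | r
8 | q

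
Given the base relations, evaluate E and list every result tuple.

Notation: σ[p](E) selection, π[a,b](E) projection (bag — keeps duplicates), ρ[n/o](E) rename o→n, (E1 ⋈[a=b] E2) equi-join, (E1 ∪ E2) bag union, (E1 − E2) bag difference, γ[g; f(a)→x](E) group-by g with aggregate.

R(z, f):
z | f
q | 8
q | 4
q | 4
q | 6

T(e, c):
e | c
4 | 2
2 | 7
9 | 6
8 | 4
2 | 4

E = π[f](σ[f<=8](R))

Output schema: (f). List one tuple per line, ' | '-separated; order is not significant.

Subexpression sizes:
  R → 4
  σ[f<=8](R) → 4
  π[f](σ[f<=8](R)) → 4

== RESULT ==
f
4
4
6
8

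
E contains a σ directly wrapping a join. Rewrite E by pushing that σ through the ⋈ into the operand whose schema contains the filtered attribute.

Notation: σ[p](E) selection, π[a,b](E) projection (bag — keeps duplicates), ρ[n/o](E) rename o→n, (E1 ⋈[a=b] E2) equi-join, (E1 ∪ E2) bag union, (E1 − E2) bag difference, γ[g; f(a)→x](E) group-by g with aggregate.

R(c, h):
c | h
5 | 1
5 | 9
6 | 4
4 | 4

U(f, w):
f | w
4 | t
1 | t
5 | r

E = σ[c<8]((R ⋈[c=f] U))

σ filters on c, owned by the left side.
E' = (σ[c<8](R) ⋈[c=f] U)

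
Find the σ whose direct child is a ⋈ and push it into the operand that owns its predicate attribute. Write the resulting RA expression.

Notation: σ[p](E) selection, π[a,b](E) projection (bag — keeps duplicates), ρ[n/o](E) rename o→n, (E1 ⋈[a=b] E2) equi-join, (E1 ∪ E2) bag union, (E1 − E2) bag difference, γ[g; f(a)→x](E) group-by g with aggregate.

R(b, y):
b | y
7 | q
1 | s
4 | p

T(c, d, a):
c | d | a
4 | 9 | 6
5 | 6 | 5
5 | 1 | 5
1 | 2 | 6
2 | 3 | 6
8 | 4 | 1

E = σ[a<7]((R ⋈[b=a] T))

σ filters on a, owned by the right side.
E' = (R ⋈[b=a] σ[a<7](T))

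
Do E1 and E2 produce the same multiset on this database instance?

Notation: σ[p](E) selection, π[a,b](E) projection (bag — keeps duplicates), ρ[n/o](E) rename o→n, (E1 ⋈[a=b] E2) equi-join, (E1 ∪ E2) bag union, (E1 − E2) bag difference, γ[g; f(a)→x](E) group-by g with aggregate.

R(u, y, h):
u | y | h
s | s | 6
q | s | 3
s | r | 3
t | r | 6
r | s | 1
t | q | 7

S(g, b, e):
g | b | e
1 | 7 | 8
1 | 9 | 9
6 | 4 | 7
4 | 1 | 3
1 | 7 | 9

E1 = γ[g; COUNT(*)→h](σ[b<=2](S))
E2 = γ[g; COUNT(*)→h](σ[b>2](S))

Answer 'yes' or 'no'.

E1 row counts bottom-up:
  S → 5
  σ[b<=2](S) → 1
  γ[g; COUNT(*)→h](σ[b<=2](S)) → 1
E2 row counts bottom-up:
  S → 5
  σ[b>2](S) → 4
  γ[g; COUNT(*)→h](σ[b>2](S)) → 2

E1 result:
g | h
4 | 1
E2 result:
g | h
1 | 3
6 | 1
Witness: (6, 1) appears 0× in E1 but 1× in E2.

no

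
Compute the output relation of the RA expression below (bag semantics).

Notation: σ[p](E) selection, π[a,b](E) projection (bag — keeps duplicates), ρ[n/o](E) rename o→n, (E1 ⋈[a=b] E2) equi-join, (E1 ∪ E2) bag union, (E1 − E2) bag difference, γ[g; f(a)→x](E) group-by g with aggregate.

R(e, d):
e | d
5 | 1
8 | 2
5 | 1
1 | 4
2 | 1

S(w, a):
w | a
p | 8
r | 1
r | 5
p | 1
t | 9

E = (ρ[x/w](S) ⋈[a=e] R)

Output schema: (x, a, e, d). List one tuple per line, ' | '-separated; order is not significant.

Subexpression sizes:
  S → 5
  ρ[x/w](S) → 5
  R → 5
  (ρ[x/w](S) ⋈[a=e] R) → 5

== RESULT ==
x | a | e | d
p | 1 | 1 | 4
p | 8 | 8 | 2
r | 1 | 1 | 4
r | 5 | 5 | 1
r | 5 | 5 | 1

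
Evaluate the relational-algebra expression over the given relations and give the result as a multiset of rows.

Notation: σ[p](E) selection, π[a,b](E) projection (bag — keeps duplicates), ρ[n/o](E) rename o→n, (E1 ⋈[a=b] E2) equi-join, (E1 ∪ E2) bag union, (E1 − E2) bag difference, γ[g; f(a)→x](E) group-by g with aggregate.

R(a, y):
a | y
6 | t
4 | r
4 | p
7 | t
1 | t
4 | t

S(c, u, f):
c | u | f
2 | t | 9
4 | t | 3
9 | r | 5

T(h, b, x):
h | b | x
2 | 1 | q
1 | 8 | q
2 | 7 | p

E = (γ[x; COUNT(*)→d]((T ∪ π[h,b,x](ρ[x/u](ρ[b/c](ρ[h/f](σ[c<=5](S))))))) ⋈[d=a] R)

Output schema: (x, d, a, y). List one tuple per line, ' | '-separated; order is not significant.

Stepwise |·|:
  T → 3
  S → 3
  σ[c<=5](S) → 2
  ρ[h/f](σ[c<=5](S)) → 2
  ρ[b/c](ρ[h/f](σ[c<=5](S))) → 2
  ρ[x/u](ρ[b/c](ρ[h/f](σ[c<=5](S)))) → 2
  π[h,b,x](ρ[x/u](ρ[b/c](ρ[h/f](σ[c<=5](S))))) → 2
  (T ∪ π[h,b,x](ρ[x/u](ρ[b/c](ρ[h/f](σ[c<=5](S)))))) → 5
  γ[x; COUNT(*)→d]((T ∪ π[h,b,x](ρ[x/u](ρ[b/c](ρ[h/f](σ[c<=5](S))))))) → 3
  R → 6
  (γ[x; COUNT(*)→d]((T ∪ π[h,b,x](ρ[x/u](ρ[b/c](ρ[h/f](σ[c<=5](S))))))) ⋈[d=a] R) → 1

== RESULT ==
x | d | a | y
p | 1 | 1 | t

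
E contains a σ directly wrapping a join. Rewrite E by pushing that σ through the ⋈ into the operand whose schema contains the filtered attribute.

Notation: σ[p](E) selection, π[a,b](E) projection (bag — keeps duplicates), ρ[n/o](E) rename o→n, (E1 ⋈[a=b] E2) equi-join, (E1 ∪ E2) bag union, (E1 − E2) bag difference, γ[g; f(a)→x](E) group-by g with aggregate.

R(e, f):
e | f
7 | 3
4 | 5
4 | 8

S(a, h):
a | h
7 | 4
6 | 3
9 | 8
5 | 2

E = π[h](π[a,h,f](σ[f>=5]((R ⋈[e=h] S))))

σ filters on f, owned by the left side.
E' = π[h](π[a,h,f]((σ[f>=5](R) ⋈[e=h] S)))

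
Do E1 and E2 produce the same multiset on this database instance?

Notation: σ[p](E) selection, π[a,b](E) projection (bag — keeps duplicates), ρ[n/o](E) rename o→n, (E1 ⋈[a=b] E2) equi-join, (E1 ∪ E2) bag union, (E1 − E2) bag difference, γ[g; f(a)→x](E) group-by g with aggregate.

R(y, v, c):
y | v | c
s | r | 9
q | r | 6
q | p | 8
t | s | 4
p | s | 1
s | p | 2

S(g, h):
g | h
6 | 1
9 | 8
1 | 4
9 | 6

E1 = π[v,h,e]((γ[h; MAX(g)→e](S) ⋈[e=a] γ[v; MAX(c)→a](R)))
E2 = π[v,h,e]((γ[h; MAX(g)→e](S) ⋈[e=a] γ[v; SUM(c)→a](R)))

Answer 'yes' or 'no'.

E1 per-node cardinality:
  S → 4
  γ[h; MAX(g)→e](S) → 4
  R → 6
  γ[v; MAX(c)→a](R) → 3
  (γ[h; MAX(g)→e](S) ⋈[e=a] γ[v; MAX(c)→a](R)) → 2
  π[v,h,e]((γ[h; MAX(g)→e](S) ⋈[e=a] γ[v; MAX(c)→a](R))) → 2
E2 per-node cardinality:
  S → 4
  γ[h; MAX(g)→e](S) → 4
  R → 6
  γ[v; SUM(c)→a](R) → 3
  (γ[h; MAX(g)→e](S) ⋈[e=a] γ[v; SUM(c)→a](R)) → 0
  π[v,h,e]((γ[h; MAX(g)→e](S) ⋈[e=a] γ[v; SUM(c)→a](R))) → 0

E1 result:
v | h | e
r | 6 | 9
r | 8 | 9
E2 result:
v | h | e
(0 rows)
Witness: ('r', 8, 9) appears 1× in E1 but 0× in E2.

no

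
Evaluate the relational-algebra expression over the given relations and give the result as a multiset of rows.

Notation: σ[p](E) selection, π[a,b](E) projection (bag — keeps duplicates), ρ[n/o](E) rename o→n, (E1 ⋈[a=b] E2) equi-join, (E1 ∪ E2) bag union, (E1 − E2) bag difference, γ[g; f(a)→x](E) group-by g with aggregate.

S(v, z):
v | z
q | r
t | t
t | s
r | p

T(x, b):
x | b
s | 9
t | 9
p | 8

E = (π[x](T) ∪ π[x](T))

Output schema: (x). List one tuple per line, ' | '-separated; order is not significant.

Row counts bottom-up:
  T → 3
  π[x](T) → 3
  T → 3
  π[x](T) → 3
  (π[x](T) ∪ π[x](T)) → 6

== RESULT ==
x
p
p
s
s
t
t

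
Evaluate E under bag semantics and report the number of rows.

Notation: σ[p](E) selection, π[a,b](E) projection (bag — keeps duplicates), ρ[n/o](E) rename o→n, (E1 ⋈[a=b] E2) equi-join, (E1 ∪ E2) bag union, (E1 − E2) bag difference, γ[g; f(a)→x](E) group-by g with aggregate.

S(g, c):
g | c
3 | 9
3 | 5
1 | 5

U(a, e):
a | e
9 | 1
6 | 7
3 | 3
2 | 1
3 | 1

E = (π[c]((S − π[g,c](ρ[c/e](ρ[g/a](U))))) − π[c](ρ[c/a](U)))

Subexpression sizes:
  S → 3
  U → 5
  ρ[g/a](U) → 5
  ρ[c/e](ρ[g/a](U)) → 5
  π[g,c](ρ[c/e](ρ[g/a](U))) → 5
  (S − π[g,c](ρ[c/e](ρ[g/a](U)))) → 3
  π[c]((S − π[g,c](ρ[c/e](ρ[g/a](U))))) → 3
  U → 5
  ρ[c/a](U) → 5
  π[c](ρ[c/a](U)) → 5
  (π[c]((S − π[g,c](ρ[c/e](ρ[g/a](U))))) − π[c](ρ[c/a](U))) → 2

|E| = 2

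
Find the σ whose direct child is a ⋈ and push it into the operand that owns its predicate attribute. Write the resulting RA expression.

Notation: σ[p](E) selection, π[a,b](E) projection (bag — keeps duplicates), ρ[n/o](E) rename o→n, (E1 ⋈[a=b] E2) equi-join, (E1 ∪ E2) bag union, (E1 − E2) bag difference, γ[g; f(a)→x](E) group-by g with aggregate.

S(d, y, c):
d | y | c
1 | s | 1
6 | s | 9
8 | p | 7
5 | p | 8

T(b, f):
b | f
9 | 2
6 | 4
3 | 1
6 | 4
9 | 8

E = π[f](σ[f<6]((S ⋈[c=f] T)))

σ filters on f, owned by the right side.
E' = π[f]((S ⋈[c=f] σ[f<6](T)))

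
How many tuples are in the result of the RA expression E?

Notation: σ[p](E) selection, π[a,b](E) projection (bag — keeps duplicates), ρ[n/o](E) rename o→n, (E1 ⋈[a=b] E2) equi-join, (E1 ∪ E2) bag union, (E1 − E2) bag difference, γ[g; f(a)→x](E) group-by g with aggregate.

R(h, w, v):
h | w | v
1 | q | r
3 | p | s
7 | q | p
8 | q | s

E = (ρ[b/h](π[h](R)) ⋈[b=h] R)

Per-node cardinality:
  R → 4
  π[h](R) → 4
  ρ[b/h](π[h](R)) → 4
  R → 4
  (ρ[b/h](π[h](R)) ⋈[b=h] R) → 4

|E| = 4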